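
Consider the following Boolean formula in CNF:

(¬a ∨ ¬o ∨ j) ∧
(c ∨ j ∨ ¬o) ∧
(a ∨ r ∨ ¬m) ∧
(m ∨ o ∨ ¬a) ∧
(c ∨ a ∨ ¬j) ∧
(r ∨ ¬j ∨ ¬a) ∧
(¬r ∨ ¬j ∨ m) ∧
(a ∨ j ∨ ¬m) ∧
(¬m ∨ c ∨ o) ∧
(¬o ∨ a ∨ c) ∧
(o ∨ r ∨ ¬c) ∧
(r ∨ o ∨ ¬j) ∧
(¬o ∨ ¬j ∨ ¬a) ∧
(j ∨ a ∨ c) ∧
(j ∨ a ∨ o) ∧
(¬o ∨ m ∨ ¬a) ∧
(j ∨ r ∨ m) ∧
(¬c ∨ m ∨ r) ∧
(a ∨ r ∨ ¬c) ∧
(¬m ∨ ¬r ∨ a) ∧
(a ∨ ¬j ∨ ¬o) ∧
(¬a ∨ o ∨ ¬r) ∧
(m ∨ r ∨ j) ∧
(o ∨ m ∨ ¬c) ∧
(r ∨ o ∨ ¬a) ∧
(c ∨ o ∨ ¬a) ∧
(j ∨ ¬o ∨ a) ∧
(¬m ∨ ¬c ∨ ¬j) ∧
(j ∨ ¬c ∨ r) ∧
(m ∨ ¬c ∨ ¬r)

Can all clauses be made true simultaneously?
No

No, the formula is not satisfiable.

No assignment of truth values to the variables can make all 30 clauses true simultaneously.

The formula is UNSAT (unsatisfiable).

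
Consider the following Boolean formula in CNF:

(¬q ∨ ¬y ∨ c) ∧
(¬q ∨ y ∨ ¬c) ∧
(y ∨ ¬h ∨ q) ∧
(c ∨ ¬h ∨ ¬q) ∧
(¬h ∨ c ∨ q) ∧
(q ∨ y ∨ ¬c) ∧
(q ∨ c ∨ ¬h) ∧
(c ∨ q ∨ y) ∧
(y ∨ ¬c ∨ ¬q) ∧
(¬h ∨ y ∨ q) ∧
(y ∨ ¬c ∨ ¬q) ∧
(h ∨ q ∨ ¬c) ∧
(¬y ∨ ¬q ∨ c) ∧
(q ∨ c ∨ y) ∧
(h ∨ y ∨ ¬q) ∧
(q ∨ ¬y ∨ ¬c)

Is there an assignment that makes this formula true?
Yes

Yes, the formula is satisfiable.

One satisfying assignment is: y=True, h=False, q=False, c=False

Verification: With this assignment, all 16 clauses evaluate to true.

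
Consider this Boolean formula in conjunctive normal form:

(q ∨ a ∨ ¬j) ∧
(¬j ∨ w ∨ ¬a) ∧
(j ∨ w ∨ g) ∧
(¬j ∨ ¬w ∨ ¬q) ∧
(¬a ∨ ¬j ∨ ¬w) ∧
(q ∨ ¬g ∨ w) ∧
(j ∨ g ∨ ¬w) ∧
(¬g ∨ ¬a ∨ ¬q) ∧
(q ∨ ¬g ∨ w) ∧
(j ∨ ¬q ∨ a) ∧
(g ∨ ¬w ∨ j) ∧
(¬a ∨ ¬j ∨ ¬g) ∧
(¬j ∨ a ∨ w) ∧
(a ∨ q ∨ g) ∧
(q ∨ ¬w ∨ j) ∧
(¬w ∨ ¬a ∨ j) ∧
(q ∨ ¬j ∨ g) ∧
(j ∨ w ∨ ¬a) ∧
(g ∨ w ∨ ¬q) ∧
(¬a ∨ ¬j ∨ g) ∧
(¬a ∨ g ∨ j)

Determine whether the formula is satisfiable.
No

No, the formula is not satisfiable.

No assignment of truth values to the variables can make all 21 clauses true simultaneously.

The formula is UNSAT (unsatisfiable).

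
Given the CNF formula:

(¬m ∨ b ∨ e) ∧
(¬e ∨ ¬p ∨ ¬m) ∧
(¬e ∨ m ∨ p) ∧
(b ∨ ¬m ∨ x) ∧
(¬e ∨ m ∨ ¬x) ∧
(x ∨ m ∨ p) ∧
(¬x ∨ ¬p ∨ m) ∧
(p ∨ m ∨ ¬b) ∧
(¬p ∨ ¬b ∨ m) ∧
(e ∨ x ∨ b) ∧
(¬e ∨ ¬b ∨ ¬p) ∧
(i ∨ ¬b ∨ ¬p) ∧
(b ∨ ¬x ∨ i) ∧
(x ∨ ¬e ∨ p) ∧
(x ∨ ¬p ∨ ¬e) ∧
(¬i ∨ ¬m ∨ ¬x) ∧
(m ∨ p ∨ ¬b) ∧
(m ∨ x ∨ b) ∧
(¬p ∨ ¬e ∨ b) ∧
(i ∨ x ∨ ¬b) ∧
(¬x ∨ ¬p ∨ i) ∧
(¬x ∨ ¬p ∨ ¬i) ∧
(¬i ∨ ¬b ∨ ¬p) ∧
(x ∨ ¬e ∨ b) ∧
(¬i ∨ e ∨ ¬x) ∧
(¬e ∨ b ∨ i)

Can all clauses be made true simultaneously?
Yes

Yes, the formula is satisfiable.

One satisfying assignment is: b=True, i=True, x=False, m=True, e=False, p=False

Verification: With this assignment, all 26 clauses evaluate to true.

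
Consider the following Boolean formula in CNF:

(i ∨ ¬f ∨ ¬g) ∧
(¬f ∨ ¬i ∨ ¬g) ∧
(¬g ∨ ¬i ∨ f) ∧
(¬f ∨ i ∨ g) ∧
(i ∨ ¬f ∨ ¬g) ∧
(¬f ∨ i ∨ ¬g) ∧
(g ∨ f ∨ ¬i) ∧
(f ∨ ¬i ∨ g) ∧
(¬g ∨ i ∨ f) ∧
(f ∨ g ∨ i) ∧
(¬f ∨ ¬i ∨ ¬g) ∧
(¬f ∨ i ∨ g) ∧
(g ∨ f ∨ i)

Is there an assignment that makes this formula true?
Yes

Yes, the formula is satisfiable.

One satisfying assignment is: g=False, i=True, f=True

Verification: With this assignment, all 13 clauses evaluate to true.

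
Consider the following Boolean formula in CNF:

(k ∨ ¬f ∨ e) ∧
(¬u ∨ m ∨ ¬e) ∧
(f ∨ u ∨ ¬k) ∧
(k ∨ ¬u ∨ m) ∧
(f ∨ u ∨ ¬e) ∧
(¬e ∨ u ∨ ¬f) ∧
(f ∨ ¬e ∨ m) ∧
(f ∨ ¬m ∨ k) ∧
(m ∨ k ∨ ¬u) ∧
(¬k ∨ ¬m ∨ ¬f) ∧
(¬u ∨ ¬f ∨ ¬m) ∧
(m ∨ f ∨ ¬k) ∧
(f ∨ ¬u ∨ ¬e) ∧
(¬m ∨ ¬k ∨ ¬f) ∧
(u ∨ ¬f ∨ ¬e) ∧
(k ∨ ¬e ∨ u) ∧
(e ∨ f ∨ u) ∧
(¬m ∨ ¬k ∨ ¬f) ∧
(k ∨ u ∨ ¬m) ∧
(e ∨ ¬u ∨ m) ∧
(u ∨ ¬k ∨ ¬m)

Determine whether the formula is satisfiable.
Yes

Yes, the formula is satisfiable.

One satisfying assignment is: m=False, e=False, u=False, f=True, k=True

Verification: With this assignment, all 21 clauses evaluate to true.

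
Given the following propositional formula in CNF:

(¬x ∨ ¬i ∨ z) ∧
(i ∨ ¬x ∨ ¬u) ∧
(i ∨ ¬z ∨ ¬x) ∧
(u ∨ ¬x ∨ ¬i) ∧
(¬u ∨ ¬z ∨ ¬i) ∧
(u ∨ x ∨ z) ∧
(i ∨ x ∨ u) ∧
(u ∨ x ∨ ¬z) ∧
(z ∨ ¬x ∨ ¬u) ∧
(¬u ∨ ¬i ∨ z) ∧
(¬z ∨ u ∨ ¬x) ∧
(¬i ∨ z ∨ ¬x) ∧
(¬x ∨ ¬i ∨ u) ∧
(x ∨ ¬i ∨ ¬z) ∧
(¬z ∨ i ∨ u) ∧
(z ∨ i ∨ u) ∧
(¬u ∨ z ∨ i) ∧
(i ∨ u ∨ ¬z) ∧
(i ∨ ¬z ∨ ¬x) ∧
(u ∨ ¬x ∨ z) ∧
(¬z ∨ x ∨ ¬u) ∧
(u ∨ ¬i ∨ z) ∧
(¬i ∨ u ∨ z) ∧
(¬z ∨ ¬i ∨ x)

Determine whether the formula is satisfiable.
No

No, the formula is not satisfiable.

No assignment of truth values to the variables can make all 24 clauses true simultaneously.

The formula is UNSAT (unsatisfiable).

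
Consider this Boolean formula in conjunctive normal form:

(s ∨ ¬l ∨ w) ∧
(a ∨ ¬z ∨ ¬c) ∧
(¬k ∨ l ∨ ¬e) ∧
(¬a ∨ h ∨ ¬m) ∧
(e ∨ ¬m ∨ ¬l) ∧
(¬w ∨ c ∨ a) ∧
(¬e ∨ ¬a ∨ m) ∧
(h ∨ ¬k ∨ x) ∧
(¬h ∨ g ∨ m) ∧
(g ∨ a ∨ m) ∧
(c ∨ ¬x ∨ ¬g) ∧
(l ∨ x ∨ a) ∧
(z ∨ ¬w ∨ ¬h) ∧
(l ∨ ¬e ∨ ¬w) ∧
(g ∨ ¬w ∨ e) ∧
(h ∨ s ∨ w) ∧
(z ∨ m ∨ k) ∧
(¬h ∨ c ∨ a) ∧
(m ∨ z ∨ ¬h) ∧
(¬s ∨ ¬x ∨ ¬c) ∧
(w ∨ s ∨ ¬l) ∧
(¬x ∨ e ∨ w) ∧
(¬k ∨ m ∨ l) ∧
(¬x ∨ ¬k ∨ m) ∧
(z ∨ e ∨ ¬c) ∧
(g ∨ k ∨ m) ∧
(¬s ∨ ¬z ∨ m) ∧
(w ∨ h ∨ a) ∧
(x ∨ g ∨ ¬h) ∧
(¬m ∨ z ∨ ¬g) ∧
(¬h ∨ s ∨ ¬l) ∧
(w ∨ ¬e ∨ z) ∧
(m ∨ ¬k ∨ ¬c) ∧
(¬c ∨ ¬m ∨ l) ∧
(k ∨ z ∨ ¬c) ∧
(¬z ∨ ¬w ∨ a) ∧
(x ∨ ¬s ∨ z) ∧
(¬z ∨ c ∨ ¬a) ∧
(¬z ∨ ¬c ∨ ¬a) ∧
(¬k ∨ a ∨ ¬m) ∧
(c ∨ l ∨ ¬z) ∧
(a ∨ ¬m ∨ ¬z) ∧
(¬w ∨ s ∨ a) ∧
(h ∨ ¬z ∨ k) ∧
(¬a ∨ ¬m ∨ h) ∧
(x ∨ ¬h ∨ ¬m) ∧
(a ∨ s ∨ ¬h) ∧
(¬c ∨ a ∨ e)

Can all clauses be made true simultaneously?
No

No, the formula is not satisfiable.

No assignment of truth values to the variables can make all 48 clauses true simultaneously.

The formula is UNSAT (unsatisfiable).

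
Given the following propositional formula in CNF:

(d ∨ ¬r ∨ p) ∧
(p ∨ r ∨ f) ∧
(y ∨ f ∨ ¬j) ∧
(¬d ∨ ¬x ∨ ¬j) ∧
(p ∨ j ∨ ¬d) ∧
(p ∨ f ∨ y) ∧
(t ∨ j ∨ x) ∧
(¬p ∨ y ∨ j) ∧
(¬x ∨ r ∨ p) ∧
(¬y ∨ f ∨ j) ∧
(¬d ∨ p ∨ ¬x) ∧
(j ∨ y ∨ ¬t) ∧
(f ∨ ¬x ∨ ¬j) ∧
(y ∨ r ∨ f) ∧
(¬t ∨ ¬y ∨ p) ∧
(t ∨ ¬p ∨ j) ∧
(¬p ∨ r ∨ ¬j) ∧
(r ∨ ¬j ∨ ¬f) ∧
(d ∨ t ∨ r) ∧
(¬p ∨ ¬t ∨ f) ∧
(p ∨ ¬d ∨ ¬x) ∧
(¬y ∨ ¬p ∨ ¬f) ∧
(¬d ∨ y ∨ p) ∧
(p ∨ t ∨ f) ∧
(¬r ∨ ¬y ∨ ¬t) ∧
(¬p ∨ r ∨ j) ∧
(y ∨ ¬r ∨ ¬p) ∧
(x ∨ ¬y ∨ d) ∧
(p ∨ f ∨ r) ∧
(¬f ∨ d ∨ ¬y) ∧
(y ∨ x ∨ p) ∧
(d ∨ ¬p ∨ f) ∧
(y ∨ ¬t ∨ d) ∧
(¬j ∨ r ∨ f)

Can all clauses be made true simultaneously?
Yes

Yes, the formula is satisfiable.

One satisfying assignment is: t=False, j=True, x=False, d=True, r=True, f=True, p=False, y=True

Verification: With this assignment, all 34 clauses evaluate to true.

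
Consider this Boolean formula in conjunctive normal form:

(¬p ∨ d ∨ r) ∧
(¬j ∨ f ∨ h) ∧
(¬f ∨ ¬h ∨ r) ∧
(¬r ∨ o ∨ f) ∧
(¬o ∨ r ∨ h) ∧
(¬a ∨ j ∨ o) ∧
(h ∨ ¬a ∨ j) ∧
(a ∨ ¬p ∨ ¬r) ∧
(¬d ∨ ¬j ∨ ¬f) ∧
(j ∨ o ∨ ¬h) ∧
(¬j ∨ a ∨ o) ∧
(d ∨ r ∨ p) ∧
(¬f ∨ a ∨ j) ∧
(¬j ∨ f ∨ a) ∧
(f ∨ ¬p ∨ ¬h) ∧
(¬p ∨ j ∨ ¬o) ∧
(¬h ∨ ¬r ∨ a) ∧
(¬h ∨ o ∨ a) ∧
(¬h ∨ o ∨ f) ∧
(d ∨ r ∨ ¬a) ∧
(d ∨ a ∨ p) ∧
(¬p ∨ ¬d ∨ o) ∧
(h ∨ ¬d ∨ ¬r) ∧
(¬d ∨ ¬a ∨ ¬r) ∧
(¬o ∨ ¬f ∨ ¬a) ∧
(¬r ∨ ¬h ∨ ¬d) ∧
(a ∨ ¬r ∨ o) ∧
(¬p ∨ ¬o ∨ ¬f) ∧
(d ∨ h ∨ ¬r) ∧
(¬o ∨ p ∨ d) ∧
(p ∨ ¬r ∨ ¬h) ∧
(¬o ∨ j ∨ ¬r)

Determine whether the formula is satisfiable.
Yes

Yes, the formula is satisfiable.

One satisfying assignment is: r=False, h=False, p=False, f=False, d=True, o=False, j=False, a=False

Verification: With this assignment, all 32 clauses evaluate to true.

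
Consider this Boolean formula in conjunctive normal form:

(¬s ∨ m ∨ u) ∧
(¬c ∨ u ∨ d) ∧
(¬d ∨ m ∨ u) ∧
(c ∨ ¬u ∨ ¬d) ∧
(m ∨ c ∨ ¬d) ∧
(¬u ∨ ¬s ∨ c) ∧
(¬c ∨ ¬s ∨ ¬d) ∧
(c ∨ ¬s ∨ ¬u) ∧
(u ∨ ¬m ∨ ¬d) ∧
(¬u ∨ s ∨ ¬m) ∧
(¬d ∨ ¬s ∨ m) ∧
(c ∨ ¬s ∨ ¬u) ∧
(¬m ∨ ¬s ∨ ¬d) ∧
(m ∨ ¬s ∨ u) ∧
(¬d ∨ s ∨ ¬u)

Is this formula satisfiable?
Yes

Yes, the formula is satisfiable.

One satisfying assignment is: s=False, d=False, u=False, m=False, c=False

Verification: With this assignment, all 15 clauses evaluate to true.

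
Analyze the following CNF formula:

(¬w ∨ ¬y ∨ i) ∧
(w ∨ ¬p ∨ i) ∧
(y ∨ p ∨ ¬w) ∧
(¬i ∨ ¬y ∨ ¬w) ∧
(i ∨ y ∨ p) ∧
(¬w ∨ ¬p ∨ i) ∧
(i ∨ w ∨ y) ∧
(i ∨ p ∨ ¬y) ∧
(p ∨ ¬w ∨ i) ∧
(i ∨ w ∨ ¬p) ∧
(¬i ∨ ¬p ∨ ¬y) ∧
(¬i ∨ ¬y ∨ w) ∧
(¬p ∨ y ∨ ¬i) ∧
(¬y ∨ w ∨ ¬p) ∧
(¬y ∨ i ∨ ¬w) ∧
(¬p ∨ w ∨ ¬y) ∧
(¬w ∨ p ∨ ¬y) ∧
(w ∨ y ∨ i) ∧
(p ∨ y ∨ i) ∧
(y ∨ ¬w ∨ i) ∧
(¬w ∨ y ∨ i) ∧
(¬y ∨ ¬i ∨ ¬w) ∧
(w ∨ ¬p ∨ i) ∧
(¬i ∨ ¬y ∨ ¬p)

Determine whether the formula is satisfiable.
Yes

Yes, the formula is satisfiable.

One satisfying assignment is: w=False, p=False, i=True, y=False

Verification: With this assignment, all 24 clauses evaluate to true.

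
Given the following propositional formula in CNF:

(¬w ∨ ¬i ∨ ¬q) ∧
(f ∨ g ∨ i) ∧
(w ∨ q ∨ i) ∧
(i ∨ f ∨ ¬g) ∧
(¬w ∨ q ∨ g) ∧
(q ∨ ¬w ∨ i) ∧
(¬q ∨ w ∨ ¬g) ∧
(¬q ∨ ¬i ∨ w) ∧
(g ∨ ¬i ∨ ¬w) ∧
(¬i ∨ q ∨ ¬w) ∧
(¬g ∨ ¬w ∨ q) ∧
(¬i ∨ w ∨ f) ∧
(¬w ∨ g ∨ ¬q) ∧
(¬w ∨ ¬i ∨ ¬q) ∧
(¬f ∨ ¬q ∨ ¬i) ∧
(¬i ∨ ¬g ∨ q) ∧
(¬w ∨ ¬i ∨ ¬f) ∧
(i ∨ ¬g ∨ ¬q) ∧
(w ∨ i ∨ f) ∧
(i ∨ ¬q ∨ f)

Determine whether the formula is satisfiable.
Yes

Yes, the formula is satisfiable.

One satisfying assignment is: i=False, g=False, w=False, f=True, q=True

Verification: With this assignment, all 20 clauses evaluate to true.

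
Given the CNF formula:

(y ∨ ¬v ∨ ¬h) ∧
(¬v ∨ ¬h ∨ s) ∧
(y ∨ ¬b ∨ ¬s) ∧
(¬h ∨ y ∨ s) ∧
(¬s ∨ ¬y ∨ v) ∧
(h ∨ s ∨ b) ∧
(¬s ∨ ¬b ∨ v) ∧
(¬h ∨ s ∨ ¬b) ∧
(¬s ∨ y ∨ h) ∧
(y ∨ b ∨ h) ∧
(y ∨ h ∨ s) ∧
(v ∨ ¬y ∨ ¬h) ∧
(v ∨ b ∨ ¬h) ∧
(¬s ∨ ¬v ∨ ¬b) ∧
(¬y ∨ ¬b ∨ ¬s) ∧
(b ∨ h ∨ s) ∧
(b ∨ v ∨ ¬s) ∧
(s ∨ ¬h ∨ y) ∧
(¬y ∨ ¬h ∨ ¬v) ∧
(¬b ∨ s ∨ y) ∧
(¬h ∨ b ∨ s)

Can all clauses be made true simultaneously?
Yes

Yes, the formula is satisfiable.

One satisfying assignment is: s=False, h=False, b=True, v=False, y=True

Verification: With this assignment, all 21 clauses evaluate to true.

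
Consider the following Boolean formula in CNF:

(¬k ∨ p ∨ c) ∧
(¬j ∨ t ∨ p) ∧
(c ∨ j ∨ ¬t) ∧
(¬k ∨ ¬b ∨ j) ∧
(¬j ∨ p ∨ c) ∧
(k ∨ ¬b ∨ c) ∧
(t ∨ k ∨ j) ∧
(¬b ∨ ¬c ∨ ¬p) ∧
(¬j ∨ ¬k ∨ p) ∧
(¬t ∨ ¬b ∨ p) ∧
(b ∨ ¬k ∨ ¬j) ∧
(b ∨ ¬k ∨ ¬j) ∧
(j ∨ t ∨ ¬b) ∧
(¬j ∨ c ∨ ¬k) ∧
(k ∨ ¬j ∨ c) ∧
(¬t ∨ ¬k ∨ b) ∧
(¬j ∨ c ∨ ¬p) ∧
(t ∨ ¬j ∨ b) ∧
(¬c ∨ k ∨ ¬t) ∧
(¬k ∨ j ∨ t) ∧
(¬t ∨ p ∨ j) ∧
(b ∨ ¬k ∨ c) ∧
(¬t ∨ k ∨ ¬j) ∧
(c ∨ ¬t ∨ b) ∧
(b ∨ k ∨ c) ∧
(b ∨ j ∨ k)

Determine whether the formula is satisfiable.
No

No, the formula is not satisfiable.

No assignment of truth values to the variables can make all 26 clauses true simultaneously.

The formula is UNSAT (unsatisfiable).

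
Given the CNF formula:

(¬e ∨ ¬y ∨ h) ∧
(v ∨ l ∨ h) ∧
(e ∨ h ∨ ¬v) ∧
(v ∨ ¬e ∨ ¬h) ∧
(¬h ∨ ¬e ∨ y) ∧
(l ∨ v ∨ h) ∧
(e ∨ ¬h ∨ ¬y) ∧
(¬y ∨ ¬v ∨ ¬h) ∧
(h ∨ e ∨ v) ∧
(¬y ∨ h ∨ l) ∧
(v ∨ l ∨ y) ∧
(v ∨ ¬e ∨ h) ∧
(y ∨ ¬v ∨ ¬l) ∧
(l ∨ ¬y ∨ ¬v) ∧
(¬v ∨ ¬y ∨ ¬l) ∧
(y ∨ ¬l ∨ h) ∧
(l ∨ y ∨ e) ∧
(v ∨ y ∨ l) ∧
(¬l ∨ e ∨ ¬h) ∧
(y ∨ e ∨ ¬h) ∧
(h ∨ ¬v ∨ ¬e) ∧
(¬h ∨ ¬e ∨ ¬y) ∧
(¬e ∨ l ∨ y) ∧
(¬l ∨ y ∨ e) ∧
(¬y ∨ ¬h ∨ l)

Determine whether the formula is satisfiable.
No

No, the formula is not satisfiable.

No assignment of truth values to the variables can make all 25 clauses true simultaneously.

The formula is UNSAT (unsatisfiable).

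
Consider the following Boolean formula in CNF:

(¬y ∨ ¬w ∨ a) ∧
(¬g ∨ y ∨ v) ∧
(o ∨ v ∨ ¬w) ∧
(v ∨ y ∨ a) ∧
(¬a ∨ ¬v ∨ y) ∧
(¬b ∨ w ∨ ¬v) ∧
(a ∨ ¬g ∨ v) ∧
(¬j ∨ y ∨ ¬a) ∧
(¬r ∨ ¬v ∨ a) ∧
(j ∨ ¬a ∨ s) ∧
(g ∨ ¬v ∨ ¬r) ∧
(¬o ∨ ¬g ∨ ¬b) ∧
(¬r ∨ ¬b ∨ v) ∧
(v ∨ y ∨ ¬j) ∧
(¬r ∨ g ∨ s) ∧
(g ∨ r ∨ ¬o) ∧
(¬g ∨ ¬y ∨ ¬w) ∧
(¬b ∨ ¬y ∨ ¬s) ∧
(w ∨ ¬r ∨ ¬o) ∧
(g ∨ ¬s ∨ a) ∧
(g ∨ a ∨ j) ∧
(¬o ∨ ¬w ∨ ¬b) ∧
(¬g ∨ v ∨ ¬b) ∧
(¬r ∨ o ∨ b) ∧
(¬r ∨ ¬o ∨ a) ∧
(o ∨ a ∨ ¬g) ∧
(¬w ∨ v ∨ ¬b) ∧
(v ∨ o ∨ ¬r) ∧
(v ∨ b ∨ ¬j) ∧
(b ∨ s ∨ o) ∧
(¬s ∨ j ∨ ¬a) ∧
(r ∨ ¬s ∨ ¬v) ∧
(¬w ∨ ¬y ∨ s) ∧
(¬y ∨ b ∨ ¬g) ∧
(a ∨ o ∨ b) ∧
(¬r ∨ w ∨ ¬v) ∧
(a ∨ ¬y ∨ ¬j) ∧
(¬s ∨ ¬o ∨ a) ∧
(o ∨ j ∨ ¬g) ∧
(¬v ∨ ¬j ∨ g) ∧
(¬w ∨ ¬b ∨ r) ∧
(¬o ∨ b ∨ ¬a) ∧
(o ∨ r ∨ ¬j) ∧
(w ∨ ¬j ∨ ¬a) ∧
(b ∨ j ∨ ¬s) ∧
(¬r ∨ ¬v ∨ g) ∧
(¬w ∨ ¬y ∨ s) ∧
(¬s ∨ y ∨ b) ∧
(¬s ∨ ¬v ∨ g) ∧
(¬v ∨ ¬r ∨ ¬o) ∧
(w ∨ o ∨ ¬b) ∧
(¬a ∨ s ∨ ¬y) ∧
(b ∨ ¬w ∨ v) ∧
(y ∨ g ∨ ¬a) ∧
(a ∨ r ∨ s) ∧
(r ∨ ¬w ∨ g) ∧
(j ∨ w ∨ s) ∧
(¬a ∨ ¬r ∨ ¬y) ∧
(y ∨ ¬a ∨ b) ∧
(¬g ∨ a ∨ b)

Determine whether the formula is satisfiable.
No

No, the formula is not satisfiable.

No assignment of truth values to the variables can make all 60 clauses true simultaneously.

The formula is UNSAT (unsatisfiable).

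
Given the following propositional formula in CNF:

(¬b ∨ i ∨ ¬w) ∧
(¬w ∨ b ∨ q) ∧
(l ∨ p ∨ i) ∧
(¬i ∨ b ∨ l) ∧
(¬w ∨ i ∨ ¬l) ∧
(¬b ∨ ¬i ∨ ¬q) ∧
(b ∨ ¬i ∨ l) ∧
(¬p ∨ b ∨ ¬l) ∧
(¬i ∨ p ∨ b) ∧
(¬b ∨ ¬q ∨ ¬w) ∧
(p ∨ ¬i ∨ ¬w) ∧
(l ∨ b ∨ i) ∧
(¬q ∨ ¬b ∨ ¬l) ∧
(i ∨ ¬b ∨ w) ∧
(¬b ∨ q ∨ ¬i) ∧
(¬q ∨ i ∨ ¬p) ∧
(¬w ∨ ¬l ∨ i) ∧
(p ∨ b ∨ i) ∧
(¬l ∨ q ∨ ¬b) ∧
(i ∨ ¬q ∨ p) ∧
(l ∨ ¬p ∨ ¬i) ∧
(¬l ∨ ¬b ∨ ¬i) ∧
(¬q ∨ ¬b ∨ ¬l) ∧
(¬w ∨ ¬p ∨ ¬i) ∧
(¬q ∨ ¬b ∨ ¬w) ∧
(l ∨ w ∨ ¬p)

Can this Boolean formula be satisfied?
No

No, the formula is not satisfiable.

No assignment of truth values to the variables can make all 26 clauses true simultaneously.

The formula is UNSAT (unsatisfiable).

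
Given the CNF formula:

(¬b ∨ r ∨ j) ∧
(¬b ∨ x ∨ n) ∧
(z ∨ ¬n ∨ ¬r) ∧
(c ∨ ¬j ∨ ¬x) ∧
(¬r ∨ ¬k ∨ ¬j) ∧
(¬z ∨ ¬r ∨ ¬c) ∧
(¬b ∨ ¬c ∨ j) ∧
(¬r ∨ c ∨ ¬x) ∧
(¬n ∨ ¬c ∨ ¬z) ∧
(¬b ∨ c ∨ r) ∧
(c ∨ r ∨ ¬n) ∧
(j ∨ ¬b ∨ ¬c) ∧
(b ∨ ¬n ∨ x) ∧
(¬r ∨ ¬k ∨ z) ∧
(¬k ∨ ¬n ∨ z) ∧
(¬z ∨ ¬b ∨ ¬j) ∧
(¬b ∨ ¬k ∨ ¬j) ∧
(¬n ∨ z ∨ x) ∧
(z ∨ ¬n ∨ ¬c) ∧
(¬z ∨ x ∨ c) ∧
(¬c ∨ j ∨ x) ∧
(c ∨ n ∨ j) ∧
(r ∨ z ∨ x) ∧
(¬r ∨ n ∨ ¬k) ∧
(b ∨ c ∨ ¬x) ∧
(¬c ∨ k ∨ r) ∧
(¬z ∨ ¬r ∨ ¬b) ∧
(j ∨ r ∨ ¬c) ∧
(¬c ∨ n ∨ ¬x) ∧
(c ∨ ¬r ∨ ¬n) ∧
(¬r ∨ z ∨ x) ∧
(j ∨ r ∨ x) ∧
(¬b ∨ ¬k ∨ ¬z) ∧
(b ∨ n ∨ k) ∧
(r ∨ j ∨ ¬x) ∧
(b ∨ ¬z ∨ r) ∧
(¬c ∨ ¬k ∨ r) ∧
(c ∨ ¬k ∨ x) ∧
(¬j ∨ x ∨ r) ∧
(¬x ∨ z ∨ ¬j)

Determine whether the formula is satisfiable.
No

No, the formula is not satisfiable.

No assignment of truth values to the variables can make all 40 clauses true simultaneously.

The formula is UNSAT (unsatisfiable).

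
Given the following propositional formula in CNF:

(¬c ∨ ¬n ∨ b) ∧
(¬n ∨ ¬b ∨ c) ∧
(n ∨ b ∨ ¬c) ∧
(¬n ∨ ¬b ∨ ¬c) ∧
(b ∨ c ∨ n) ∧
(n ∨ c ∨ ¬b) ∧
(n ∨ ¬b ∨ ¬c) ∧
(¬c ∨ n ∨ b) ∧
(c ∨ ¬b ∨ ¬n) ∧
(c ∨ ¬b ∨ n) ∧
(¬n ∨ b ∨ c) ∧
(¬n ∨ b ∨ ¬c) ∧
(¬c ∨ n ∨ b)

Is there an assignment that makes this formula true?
No

No, the formula is not satisfiable.

No assignment of truth values to the variables can make all 13 clauses true simultaneously.

The formula is UNSAT (unsatisfiable).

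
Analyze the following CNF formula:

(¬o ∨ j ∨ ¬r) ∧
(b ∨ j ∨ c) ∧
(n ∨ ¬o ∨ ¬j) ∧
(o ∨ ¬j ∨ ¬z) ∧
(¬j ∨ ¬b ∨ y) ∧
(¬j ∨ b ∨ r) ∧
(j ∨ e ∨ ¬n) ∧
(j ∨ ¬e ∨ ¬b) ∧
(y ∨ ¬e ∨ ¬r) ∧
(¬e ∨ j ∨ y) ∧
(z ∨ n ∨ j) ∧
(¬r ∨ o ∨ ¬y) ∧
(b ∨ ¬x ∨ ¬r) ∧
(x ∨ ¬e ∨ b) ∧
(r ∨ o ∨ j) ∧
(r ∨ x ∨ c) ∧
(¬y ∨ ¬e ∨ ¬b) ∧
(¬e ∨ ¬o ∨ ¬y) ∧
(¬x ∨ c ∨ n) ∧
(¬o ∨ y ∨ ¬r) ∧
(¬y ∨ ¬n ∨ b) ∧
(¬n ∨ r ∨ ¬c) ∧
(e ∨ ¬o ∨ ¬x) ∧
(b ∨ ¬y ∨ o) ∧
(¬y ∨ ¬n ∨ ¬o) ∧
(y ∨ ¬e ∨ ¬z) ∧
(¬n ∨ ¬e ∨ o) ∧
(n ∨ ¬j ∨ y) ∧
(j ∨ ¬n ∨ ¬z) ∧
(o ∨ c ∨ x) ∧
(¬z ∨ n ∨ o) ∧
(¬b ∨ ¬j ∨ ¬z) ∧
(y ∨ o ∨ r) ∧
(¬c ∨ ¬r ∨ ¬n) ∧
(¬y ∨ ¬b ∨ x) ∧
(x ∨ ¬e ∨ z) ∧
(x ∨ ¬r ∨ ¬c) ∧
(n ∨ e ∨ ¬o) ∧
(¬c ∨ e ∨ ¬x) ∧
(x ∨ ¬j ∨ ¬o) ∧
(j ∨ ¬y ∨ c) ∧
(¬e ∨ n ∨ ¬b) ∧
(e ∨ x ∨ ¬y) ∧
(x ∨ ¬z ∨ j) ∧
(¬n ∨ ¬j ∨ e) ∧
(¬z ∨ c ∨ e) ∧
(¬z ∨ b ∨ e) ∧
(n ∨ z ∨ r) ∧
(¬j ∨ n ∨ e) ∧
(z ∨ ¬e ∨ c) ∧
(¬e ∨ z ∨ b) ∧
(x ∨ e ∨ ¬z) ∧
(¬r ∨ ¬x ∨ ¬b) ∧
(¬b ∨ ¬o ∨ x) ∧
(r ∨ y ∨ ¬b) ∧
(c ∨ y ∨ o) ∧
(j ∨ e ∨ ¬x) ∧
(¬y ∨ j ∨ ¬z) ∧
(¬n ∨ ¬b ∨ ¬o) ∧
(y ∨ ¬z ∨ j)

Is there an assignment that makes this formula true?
No

No, the formula is not satisfiable.

No assignment of truth values to the variables can make all 60 clauses true simultaneously.

The formula is UNSAT (unsatisfiable).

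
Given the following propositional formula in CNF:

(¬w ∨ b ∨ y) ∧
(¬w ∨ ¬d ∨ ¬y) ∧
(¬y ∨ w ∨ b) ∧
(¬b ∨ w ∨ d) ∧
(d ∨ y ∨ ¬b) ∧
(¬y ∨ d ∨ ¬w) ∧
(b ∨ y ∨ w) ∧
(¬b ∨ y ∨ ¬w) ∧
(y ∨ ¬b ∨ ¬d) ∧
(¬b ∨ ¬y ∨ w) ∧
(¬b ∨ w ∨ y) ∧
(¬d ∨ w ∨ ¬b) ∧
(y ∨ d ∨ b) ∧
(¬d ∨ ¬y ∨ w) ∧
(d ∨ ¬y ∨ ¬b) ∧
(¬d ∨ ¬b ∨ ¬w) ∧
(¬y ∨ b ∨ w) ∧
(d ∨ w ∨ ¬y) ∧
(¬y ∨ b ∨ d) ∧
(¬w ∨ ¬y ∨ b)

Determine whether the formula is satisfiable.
No

No, the formula is not satisfiable.

No assignment of truth values to the variables can make all 20 clauses true simultaneously.

The formula is UNSAT (unsatisfiable).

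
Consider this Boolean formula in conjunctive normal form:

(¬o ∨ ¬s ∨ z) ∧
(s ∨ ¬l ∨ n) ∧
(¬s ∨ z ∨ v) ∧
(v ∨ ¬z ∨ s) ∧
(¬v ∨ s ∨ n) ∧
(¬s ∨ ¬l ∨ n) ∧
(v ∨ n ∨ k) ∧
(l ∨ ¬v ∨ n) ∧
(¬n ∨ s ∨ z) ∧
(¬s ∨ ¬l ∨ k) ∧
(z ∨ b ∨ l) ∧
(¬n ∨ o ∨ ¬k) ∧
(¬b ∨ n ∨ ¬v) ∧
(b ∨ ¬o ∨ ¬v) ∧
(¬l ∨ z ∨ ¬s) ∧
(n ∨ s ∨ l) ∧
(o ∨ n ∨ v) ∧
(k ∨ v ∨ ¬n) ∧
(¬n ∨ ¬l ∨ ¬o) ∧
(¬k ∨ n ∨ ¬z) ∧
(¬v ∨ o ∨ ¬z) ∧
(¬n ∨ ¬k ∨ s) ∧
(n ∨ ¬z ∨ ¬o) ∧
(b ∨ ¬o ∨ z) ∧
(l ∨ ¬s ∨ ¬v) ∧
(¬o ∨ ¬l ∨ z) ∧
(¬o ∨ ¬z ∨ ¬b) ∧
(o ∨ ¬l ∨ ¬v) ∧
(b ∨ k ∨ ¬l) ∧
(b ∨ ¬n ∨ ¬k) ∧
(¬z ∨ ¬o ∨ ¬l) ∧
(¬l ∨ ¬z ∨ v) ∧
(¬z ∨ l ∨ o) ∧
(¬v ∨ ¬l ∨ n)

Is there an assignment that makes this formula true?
No

No, the formula is not satisfiable.

No assignment of truth values to the variables can make all 34 clauses true simultaneously.

The formula is UNSAT (unsatisfiable).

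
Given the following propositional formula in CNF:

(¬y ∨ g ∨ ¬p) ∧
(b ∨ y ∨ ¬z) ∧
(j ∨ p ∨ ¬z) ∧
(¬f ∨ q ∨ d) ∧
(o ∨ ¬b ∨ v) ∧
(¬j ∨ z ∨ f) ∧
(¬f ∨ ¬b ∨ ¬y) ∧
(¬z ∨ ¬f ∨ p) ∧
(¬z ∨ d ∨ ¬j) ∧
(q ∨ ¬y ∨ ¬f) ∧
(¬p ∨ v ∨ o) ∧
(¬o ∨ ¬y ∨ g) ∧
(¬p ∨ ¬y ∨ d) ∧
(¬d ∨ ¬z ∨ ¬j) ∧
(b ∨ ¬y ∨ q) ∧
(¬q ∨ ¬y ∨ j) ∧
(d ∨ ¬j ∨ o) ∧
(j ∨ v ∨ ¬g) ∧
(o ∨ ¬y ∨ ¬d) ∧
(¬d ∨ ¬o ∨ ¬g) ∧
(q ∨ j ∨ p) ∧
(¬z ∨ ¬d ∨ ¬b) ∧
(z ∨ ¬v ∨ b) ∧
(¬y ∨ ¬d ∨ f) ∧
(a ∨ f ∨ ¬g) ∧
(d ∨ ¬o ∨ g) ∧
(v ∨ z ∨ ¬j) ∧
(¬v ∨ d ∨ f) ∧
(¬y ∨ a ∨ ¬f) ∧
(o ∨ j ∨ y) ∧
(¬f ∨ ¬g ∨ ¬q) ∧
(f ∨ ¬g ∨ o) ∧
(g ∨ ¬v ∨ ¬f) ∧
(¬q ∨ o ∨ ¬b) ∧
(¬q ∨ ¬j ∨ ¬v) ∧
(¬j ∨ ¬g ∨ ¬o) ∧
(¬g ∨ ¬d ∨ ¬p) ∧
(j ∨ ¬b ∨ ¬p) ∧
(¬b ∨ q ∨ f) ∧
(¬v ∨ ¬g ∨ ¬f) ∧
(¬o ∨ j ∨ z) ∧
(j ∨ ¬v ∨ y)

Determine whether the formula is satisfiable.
No

No, the formula is not satisfiable.

No assignment of truth values to the variables can make all 42 clauses true simultaneously.

The formula is UNSAT (unsatisfiable).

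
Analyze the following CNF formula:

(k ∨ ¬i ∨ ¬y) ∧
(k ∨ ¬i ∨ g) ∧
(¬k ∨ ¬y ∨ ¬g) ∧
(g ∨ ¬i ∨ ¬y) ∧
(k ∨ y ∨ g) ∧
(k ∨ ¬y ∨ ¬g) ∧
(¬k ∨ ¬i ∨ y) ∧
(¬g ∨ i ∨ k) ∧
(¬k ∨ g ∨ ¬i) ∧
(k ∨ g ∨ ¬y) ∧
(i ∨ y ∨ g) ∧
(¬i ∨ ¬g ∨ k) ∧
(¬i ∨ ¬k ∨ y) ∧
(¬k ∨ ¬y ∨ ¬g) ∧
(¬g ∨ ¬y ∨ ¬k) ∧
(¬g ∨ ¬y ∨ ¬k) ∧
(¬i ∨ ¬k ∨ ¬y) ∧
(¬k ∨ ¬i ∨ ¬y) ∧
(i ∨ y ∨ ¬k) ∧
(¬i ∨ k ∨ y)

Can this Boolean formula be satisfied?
Yes

Yes, the formula is satisfiable.

One satisfying assignment is: y=True, k=True, g=False, i=False

Verification: With this assignment, all 20 clauses evaluate to true.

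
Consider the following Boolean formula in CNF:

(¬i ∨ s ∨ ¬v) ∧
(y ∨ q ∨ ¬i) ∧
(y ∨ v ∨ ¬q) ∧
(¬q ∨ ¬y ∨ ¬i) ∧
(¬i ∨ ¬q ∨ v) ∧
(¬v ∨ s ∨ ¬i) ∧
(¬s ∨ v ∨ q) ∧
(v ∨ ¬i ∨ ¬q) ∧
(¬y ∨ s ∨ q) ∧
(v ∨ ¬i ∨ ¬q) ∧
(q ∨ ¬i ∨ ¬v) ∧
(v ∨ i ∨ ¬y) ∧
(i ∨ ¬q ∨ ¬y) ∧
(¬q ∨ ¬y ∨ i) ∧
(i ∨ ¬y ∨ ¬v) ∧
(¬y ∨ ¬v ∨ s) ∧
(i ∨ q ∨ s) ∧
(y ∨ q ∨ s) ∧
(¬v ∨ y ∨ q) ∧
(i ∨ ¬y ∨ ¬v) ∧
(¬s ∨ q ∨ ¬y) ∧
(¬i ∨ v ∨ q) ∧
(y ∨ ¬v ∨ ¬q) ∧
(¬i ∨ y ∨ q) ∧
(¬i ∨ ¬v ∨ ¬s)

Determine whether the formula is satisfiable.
No

No, the formula is not satisfiable.

No assignment of truth values to the variables can make all 25 clauses true simultaneously.

The formula is UNSAT (unsatisfiable).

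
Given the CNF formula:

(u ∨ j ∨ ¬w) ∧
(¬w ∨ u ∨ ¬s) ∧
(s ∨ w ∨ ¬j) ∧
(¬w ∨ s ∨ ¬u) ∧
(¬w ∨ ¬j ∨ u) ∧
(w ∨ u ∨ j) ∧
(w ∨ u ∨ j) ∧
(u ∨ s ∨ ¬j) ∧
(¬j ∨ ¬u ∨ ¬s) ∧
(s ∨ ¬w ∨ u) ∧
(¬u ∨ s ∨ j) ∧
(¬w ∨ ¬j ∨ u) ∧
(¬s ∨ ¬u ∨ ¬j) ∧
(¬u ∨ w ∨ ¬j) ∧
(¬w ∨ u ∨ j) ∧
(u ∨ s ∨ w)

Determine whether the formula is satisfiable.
Yes

Yes, the formula is satisfiable.

One satisfying assignment is: j=True, w=False, u=False, s=True

Verification: With this assignment, all 16 clauses evaluate to true.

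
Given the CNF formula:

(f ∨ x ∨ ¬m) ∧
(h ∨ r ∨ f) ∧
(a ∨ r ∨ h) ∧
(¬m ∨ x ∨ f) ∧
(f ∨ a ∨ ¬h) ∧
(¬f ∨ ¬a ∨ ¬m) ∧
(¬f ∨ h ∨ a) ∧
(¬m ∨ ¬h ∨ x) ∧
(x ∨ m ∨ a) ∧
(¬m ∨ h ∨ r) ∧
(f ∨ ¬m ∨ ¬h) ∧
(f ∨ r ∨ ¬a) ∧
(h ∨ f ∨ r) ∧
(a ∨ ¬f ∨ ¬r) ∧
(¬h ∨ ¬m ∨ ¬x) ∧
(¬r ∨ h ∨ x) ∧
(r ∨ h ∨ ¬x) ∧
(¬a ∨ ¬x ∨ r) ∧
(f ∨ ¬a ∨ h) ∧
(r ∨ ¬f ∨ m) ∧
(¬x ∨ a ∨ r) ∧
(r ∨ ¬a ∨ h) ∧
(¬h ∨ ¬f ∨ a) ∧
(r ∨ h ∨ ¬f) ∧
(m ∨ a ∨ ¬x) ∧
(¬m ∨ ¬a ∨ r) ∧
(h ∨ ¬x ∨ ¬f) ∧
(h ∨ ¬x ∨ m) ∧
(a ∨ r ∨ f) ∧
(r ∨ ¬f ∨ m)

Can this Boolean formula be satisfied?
Yes

Yes, the formula is satisfiable.

One satisfying assignment is: a=True, x=True, h=True, m=False, r=True, f=False

Verification: With this assignment, all 30 clauses evaluate to true.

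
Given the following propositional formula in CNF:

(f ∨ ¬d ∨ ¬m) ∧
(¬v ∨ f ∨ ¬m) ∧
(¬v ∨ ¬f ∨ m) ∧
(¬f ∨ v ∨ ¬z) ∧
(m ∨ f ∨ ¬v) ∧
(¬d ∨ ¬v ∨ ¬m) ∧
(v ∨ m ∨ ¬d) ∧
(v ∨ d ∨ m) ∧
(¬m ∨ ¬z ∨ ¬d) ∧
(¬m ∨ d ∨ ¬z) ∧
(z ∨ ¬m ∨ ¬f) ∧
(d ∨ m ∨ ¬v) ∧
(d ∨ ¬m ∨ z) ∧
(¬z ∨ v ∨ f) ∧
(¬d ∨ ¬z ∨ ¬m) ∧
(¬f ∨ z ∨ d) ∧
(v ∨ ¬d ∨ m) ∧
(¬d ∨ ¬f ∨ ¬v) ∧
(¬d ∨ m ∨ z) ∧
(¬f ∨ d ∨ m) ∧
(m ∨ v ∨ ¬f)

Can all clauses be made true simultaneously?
No

No, the formula is not satisfiable.

No assignment of truth values to the variables can make all 21 clauses true simultaneously.

The formula is UNSAT (unsatisfiable).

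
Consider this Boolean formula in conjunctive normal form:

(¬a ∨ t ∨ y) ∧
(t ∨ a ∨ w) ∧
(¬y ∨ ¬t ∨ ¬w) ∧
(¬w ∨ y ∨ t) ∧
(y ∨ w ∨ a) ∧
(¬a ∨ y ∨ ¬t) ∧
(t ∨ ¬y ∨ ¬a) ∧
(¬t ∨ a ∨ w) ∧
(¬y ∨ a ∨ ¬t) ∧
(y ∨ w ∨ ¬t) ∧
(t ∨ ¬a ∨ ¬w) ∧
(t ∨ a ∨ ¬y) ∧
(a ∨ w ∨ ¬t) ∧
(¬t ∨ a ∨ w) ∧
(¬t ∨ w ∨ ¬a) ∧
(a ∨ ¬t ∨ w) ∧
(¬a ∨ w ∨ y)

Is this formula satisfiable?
Yes

Yes, the formula is satisfiable.

One satisfying assignment is: a=False, t=True, y=False, w=True

Verification: With this assignment, all 17 clauses evaluate to true.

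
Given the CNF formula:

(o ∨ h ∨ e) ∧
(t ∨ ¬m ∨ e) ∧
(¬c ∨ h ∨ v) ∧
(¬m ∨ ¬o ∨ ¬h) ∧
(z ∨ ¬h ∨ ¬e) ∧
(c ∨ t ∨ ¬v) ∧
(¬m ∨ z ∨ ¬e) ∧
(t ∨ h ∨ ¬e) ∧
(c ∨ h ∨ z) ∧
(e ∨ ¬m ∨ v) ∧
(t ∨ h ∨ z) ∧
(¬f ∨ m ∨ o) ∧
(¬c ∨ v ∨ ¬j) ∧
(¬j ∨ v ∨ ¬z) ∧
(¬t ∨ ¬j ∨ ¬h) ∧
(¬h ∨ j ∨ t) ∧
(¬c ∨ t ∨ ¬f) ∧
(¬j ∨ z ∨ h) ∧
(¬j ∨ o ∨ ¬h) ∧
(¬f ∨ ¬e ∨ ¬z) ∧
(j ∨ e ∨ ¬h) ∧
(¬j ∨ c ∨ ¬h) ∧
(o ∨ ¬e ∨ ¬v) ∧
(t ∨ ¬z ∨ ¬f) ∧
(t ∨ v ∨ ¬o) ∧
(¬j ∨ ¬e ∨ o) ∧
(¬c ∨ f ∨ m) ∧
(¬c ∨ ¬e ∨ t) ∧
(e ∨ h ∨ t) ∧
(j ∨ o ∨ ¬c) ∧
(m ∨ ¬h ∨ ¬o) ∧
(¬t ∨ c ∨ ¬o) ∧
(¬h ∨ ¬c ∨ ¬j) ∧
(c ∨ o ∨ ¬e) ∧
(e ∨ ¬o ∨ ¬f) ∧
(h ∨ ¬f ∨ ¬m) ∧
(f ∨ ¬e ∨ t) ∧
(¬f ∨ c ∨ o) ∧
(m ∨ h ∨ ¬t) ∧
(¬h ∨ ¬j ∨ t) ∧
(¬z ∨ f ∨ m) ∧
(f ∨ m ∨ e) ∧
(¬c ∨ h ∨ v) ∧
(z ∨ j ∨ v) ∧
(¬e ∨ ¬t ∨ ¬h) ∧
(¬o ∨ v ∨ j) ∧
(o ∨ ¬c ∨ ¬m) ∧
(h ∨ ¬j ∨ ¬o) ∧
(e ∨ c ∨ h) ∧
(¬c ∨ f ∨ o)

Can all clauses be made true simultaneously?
Yes

Yes, the formula is satisfiable.

One satisfying assignment is: t=True, m=True, f=False, z=False, c=True, v=True, o=True, h=False, e=False, j=False

Verification: With this assignment, all 50 clauses evaluate to true.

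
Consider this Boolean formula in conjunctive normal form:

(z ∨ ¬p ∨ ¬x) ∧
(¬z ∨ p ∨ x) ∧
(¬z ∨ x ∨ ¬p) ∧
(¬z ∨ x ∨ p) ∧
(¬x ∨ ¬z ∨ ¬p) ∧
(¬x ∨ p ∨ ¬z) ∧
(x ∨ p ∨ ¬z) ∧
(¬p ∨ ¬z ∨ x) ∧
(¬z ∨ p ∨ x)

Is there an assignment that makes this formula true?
Yes

Yes, the formula is satisfiable.

One satisfying assignment is: p=False, x=False, z=False

Verification: With this assignment, all 9 clauses evaluate to true.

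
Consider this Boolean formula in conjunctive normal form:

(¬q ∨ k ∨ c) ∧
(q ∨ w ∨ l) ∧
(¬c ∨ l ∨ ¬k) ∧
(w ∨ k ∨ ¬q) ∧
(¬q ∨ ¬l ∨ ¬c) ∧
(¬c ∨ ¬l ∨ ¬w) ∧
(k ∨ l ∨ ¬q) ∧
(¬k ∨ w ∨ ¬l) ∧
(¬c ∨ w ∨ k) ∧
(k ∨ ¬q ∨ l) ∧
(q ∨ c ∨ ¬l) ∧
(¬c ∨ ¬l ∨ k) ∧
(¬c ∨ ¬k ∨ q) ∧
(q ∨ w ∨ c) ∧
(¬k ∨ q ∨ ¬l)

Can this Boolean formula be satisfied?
Yes

Yes, the formula is satisfiable.

One satisfying assignment is: l=False, w=True, q=False, c=False, k=False

Verification: With this assignment, all 15 clauses evaluate to true.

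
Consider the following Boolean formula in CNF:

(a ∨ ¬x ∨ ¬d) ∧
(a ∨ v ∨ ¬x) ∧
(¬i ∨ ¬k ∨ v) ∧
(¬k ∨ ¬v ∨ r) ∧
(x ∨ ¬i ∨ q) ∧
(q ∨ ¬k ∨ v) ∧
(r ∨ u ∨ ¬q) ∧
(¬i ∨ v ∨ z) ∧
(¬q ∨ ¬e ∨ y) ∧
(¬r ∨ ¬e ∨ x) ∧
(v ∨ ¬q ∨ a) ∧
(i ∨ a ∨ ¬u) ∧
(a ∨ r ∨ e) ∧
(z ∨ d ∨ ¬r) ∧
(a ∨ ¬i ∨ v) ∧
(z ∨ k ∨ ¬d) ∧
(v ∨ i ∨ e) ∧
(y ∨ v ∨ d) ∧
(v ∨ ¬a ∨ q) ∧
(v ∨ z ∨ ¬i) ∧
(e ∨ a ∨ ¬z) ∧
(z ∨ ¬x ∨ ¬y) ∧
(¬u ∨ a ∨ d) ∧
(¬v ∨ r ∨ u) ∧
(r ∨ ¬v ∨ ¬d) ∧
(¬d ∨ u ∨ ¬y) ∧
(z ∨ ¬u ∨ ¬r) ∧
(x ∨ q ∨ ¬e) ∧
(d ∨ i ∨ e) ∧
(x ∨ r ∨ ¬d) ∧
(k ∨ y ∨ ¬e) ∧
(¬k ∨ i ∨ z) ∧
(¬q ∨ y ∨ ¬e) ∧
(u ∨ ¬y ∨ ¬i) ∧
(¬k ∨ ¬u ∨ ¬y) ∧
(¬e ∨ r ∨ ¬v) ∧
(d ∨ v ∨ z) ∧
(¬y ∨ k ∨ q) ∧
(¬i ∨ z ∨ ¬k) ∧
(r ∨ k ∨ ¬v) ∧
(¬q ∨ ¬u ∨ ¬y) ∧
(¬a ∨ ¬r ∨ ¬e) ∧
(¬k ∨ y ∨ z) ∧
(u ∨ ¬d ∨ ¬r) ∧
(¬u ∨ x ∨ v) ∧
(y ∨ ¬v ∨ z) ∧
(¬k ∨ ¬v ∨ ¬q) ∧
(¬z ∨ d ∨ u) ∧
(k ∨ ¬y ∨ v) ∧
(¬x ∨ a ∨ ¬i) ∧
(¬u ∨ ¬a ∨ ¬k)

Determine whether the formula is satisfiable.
Yes

Yes, the formula is satisfiable.

One satisfying assignment is: k=False, r=True, d=False, u=True, e=False, y=False, q=True, x=False, z=True, i=True, a=True, v=True

Verification: With this assignment, all 51 clauses evaluate to true.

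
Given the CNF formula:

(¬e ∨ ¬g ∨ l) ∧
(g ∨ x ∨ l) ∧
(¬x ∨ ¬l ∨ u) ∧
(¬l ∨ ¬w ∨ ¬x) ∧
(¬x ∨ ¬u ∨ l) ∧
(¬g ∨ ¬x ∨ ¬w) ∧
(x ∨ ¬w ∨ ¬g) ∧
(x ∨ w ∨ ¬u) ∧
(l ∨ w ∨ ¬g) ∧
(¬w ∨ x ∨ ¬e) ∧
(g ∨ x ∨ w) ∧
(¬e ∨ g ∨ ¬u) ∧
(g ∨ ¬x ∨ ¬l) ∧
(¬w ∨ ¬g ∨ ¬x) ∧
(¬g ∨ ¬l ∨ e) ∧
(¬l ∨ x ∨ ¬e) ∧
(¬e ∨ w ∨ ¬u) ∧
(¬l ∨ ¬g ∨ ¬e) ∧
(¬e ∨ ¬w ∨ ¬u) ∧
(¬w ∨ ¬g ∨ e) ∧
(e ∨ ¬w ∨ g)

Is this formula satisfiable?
Yes

Yes, the formula is satisfiable.

One satisfying assignment is: u=False, l=False, e=True, g=False, w=False, x=True

Verification: With this assignment, all 21 clauses evaluate to true.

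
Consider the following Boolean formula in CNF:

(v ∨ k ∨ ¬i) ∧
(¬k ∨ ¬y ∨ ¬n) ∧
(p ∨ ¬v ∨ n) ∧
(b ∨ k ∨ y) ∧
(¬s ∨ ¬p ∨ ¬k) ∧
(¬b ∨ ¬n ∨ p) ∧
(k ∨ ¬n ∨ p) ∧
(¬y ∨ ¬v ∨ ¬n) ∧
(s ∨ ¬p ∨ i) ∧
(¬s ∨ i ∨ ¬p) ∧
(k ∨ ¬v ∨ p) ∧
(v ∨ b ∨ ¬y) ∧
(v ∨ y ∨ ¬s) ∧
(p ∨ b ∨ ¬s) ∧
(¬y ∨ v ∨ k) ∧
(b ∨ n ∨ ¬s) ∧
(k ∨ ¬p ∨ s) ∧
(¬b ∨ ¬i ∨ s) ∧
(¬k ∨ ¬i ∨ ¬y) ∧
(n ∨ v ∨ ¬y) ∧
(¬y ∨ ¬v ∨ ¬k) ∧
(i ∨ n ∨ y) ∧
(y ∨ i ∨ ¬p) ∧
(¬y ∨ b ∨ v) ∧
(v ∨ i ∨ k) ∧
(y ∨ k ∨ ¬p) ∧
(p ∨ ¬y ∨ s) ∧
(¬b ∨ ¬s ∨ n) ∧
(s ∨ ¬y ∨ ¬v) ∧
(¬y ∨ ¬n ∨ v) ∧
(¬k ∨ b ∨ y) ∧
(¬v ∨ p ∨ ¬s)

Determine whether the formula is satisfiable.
No

No, the formula is not satisfiable.

No assignment of truth values to the variables can make all 32 clauses true simultaneously.

The formula is UNSAT (unsatisfiable).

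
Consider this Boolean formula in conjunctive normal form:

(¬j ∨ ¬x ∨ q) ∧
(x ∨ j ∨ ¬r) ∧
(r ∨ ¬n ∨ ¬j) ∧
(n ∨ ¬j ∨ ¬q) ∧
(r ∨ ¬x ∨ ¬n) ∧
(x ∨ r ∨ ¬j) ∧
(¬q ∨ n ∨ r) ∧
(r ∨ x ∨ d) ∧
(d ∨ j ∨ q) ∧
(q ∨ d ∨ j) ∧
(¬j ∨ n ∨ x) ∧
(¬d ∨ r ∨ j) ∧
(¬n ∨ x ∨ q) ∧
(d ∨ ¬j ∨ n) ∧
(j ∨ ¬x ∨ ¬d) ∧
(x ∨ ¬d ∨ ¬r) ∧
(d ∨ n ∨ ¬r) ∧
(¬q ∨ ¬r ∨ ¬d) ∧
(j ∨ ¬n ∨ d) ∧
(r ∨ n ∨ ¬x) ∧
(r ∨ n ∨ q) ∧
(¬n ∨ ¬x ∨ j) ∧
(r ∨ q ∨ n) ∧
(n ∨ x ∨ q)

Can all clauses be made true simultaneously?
Yes

Yes, the formula is satisfiable.

One satisfying assignment is: q=True, d=False, x=True, j=True, r=True, n=True

Verification: With this assignment, all 24 clauses evaluate to true.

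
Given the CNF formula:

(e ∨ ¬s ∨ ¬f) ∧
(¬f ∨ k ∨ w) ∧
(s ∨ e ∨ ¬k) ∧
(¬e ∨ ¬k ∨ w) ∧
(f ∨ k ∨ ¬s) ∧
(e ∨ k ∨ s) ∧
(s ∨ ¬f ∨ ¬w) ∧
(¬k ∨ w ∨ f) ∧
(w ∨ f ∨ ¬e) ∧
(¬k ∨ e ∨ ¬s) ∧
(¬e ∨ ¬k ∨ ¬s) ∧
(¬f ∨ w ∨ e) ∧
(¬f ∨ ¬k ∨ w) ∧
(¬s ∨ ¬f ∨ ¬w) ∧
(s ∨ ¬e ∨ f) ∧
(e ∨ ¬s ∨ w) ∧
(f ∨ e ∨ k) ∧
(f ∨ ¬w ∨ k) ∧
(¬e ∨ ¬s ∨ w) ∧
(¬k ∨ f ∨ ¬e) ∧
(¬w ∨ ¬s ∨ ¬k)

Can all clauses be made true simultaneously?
No

No, the formula is not satisfiable.

No assignment of truth values to the variables can make all 21 clauses true simultaneously.

The formula is UNSAT (unsatisfiable).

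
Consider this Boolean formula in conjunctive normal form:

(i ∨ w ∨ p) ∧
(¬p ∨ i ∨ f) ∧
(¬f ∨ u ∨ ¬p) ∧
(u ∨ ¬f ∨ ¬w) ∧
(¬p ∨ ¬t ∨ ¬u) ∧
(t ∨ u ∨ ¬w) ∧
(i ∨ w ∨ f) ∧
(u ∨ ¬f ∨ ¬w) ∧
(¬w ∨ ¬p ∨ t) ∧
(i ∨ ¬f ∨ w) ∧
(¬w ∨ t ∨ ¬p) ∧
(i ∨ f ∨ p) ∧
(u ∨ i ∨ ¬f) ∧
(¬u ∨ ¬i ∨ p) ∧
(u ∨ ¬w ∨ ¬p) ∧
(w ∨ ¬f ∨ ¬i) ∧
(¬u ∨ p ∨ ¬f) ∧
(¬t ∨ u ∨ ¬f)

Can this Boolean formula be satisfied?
Yes

Yes, the formula is satisfiable.

One satisfying assignment is: i=True, w=False, u=False, p=False, t=False, f=False

Verification: With this assignment, all 18 clauses evaluate to true.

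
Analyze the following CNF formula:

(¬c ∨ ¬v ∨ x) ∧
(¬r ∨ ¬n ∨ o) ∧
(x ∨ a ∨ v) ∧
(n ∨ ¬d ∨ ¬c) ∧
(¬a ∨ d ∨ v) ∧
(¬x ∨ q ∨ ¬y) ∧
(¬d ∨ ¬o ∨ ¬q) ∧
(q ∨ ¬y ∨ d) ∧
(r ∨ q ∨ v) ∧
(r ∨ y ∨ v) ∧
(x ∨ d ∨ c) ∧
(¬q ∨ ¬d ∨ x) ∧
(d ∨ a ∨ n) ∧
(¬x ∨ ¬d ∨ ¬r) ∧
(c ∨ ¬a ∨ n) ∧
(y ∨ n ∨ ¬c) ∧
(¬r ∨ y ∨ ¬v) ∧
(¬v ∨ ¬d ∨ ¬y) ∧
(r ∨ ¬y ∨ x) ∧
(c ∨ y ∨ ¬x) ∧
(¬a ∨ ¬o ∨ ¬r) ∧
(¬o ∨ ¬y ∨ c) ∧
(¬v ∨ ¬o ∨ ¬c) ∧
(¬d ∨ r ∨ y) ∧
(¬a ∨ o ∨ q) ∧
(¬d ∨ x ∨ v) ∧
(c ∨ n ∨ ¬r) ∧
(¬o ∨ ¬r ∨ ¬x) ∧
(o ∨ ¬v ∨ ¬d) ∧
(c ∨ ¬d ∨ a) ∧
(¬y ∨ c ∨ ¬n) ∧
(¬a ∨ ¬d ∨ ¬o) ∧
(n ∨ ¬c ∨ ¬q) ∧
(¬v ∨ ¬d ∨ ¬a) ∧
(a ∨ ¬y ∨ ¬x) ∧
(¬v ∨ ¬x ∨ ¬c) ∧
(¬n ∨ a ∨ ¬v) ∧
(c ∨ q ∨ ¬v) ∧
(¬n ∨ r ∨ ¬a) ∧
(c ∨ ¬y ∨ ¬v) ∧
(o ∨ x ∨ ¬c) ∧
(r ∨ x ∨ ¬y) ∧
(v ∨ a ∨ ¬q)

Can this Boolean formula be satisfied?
No

No, the formula is not satisfiable.

No assignment of truth values to the variables can make all 43 clauses true simultaneously.

The formula is UNSAT (unsatisfiable).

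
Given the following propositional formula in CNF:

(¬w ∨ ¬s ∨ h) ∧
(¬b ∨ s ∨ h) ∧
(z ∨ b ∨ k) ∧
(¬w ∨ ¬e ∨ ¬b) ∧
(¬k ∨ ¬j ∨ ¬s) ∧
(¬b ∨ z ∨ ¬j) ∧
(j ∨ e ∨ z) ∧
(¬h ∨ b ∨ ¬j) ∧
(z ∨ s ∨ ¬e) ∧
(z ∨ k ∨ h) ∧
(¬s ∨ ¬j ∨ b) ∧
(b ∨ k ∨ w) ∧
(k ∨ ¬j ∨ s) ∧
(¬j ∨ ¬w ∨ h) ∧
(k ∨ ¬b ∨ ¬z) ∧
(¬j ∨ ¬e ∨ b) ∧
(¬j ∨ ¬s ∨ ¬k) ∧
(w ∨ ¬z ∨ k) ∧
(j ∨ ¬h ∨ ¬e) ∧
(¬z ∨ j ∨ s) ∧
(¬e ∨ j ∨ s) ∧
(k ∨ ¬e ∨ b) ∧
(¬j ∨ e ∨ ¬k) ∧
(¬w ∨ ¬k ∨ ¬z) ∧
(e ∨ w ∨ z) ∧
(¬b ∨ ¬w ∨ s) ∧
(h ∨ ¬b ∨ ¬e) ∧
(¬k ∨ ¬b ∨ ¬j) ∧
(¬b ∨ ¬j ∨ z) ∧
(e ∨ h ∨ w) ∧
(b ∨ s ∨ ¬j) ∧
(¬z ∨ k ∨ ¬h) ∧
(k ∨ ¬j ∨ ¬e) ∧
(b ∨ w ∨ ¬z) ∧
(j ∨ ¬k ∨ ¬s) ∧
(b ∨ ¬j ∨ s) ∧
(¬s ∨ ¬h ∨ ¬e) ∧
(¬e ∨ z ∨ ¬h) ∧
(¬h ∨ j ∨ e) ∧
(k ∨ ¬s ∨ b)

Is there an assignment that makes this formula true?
No

No, the formula is not satisfiable.

No assignment of truth values to the variables can make all 40 clauses true simultaneously.

The formula is UNSAT (unsatisfiable).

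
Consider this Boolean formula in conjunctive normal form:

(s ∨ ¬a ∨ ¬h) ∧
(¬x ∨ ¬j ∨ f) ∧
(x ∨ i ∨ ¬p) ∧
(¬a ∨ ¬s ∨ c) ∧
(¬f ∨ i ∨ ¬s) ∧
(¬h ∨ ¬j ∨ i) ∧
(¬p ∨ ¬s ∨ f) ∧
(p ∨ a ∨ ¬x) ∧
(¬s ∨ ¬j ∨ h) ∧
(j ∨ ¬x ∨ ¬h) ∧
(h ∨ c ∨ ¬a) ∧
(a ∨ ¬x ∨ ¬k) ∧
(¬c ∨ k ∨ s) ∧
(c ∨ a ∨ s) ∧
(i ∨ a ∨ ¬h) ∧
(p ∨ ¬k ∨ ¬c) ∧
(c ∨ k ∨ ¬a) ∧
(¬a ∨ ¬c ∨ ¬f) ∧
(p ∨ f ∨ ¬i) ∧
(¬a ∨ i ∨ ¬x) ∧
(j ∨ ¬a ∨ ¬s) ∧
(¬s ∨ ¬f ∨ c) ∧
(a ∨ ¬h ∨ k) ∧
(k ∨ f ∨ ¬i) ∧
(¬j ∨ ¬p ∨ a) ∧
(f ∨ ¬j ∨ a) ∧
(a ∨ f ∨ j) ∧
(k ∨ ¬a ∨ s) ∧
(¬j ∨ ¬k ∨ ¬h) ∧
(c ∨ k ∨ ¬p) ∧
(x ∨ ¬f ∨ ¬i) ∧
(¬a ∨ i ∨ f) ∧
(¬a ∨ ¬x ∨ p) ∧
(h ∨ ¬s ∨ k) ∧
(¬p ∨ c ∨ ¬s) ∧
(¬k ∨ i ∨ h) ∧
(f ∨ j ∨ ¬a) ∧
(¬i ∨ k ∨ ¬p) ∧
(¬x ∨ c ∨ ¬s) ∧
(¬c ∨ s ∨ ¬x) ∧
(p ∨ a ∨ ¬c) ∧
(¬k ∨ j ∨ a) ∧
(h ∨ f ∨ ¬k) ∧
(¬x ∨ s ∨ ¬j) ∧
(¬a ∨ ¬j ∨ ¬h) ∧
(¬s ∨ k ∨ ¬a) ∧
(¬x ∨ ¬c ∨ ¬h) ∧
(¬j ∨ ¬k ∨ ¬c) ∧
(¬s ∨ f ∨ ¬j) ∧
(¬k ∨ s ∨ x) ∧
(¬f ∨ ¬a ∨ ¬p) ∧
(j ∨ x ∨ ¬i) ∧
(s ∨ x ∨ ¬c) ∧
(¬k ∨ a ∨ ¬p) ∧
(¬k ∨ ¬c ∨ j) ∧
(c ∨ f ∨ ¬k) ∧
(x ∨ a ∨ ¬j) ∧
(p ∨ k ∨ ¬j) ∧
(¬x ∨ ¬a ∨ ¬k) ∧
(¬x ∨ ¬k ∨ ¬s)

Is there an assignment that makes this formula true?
No

No, the formula is not satisfiable.

No assignment of truth values to the variables can make all 60 clauses true simultaneously.

The formula is UNSAT (unsatisfiable).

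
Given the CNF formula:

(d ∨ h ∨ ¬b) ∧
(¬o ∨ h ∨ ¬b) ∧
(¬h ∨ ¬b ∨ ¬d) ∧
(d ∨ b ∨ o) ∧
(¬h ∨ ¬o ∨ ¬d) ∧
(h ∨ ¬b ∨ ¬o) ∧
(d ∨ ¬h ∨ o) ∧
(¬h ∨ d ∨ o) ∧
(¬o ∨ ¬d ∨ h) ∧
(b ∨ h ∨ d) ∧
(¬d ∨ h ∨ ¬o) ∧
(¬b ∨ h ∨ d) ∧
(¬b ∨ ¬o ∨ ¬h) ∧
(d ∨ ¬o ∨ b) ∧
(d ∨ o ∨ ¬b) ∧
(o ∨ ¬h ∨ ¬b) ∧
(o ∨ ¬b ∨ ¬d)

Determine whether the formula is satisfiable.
Yes

Yes, the formula is satisfiable.

One satisfying assignment is: h=False, b=False, o=False, d=True

Verification: With this assignment, all 17 clauses evaluate to true.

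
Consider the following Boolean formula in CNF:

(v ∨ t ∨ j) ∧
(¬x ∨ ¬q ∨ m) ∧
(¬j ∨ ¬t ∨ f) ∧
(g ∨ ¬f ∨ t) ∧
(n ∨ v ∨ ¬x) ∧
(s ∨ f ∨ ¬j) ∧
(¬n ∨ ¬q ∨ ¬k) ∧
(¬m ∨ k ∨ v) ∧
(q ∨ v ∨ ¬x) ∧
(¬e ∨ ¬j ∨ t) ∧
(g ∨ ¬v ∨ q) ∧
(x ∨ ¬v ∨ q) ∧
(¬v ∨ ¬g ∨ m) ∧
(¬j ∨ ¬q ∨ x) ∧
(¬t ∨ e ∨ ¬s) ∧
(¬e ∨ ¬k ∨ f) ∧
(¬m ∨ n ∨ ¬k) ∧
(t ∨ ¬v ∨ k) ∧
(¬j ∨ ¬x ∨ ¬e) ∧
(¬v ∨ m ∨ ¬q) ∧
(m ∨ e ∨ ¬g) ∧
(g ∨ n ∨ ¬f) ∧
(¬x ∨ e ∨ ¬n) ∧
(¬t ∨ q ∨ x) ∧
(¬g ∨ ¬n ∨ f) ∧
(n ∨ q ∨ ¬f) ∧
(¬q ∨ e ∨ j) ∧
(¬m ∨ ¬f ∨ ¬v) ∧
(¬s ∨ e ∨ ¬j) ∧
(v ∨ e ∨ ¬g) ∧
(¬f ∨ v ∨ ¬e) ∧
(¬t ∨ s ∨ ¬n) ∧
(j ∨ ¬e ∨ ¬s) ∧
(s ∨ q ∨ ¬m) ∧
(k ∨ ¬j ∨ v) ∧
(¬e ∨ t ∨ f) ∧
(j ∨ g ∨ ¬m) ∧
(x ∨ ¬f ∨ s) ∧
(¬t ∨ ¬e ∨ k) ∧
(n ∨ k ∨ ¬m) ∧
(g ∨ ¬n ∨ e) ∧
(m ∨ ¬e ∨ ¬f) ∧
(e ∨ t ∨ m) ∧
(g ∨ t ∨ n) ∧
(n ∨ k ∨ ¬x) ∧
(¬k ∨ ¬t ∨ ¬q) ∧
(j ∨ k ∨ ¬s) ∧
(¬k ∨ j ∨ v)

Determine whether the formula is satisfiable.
No

No, the formula is not satisfiable.

No assignment of truth values to the variables can make all 48 clauses true simultaneously.

The formula is UNSAT (unsatisfiable).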